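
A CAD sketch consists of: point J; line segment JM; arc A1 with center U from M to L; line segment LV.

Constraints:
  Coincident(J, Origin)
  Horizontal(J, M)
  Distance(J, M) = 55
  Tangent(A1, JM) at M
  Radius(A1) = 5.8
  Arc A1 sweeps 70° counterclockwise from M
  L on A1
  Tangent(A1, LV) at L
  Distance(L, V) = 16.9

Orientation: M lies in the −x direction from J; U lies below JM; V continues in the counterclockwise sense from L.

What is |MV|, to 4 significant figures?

22.67

J is at the origin; J and M share the same y with |JM| = 55.0 and M on the −x side, so M = (-55.00, 0.000). A1 meets JM tangentially, so UM is at right angles to JM, so U = M + (0, -5.8) = (-55.00, -5.800). On A1, M sits at bearing 90° from U; a 70° counterclockwise sweep puts L at bearing 160°, so L = U + 5.8·(cos 160°, sin 160°) = (-60.45, -3.816). Tangency of A1 to LV means the radius UL is perpendicular to LV, so LV runs along (−sin 160°, cos 160°); with |LV| = 16.9, V = (-66.23, -19.70). Then |MV| = |V − M| = 22.67.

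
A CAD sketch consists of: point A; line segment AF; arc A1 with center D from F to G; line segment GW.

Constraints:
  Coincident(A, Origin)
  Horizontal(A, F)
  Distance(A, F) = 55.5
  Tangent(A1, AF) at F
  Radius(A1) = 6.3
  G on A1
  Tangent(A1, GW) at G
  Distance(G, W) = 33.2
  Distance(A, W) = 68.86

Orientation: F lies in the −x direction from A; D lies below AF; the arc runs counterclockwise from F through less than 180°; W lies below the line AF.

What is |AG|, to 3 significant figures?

62.1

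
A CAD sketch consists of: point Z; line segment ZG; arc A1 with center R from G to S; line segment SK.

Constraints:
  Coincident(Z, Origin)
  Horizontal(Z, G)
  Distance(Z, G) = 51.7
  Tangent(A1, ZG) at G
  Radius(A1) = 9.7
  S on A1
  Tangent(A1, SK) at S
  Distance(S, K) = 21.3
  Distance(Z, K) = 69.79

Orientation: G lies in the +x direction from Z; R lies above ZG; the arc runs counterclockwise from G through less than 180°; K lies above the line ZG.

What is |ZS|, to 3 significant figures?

62.0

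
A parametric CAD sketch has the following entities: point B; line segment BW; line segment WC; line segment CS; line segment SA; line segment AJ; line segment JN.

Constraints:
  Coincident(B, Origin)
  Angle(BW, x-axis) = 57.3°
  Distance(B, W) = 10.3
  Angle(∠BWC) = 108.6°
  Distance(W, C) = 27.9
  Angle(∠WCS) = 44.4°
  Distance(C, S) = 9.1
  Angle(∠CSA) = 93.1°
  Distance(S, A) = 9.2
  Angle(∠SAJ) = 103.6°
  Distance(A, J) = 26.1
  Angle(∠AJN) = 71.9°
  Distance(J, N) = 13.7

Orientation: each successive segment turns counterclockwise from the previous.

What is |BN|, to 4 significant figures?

45.74

B is at the origin; BW runs at 57.3° with length 10.3, so W = (5.564, 8.668). ∠BWC = 108.6° gives WC at 128.7° from the x-axis; with |WC| = 27.9, C = (-11.88, 30.44). ∠WCS = 44.4° gives CS at -95.70° from the x-axis; with |CS| = 9.1, S = (-12.78, 21.39). ∠CSA = 93.1° gives SA at -8.800° from the x-axis; with |SA| = 9.2, A = (-3.692, 19.98). ∠SAJ = 103.6° gives AJ at 67.60° from the x-axis; with |AJ| = 26.1, J = (6.254, 44.11). ∠AJN = 71.9° gives JN at 175.7° from the x-axis; with |JN| = 13.7, N = (-7.407, 45.14). Then |BN| = |N − B| = 45.74.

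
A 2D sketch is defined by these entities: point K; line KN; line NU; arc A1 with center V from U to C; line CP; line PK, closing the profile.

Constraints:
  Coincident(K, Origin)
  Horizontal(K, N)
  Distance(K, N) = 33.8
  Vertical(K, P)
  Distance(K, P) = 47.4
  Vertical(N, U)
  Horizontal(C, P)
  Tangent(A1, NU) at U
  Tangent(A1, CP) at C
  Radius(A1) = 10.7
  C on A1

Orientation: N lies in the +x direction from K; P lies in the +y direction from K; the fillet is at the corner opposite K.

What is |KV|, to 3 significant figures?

43.4

K and P share the same x with |KP| = 47.4 and P on the +y side, so P = (0.00, 47.4). The virtual corner opposite K is at (33.8, 47.4). A1 meets NU tangentially, so VU is at right angles to NU and tangency of A1 to CP means the radius VC is perpendicular to CP, with radius 10.7, so the center V sits 10.7 in from both sides at V = (23.1, 36.7). Then |KV| = |V − K| = 43.4.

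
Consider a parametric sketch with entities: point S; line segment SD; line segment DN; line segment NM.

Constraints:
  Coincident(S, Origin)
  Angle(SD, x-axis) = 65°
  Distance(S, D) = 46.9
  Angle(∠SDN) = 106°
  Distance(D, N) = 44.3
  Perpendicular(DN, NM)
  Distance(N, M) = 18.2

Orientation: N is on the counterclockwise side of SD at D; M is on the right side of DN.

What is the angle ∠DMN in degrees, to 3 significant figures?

67.7°

S is at the origin; SD runs at 65.0° with length 46.9, so D = 46.9·(cos 65.0°, sin 65.0°) = (19.8, 42.5). ∠SDN = 106.0°, so DN runs at 65.0° + (180° − 106.0°) = 139° from the x-axis; with |DN| = 44.3, N = D + 44.3·(cos 139°, sin 139°) = (-13.6, 71.6). The perpendicularity gives NM at right angles to DN; with |NM| = 18.2 on the right of DN, M = N + 18.2·(0.656, 0.755) = (-1.67, 85.3). Then cos ∠DMN = MD·MN / (|MD||MN|), giving 67.7°.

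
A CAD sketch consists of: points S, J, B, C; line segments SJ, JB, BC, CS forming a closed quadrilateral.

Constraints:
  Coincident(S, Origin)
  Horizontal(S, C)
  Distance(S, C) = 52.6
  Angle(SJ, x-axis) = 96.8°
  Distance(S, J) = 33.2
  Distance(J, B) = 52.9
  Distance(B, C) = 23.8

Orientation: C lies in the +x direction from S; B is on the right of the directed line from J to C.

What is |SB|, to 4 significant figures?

30.98

Checks: |JB| = 52.90 ✓; |BC| = 23.80 ✓.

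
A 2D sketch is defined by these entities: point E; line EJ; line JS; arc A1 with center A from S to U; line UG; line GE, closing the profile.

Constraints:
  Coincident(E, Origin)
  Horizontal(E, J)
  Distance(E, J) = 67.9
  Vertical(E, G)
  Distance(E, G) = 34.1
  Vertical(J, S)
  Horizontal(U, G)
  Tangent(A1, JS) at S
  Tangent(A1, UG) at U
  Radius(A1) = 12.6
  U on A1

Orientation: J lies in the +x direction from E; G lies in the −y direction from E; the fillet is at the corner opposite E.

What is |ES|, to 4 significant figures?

71.22

E is at the origin; EJ is horizontal with |EJ| = 67.9 and J on the +x side, so J = (67.90, 0.000). E and G share the same x with |EG| = 34.1 and G on the −y side, so G = (0.000, -34.10). The virtual corner opposite E is at (67.90, -34.10). Tangency of A1 to JS means the radius AS is perpendicular to JS and A1 meets UG tangentially, so AU is at right angles to UG, with radius 12.6, so the center A sits 12.6 in from both sides at A = (55.30, -21.50). That places the tangent points at S = (67.90, -21.50) on JS and U = (55.30, -34.10) on UG. Then |ES| = |S − E| = 71.22.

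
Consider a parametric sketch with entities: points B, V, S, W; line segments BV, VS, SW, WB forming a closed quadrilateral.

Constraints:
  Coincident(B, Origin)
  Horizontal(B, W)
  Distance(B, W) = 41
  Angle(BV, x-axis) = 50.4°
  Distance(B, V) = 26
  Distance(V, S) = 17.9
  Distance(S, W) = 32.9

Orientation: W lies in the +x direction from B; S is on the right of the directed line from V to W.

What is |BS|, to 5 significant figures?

9.3240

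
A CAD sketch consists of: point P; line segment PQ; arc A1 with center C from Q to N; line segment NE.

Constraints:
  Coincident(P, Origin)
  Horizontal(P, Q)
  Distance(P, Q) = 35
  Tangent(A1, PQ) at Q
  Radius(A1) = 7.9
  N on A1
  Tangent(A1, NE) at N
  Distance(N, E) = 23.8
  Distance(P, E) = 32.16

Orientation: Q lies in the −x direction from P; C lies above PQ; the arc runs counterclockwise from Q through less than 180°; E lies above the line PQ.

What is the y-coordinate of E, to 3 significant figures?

26.5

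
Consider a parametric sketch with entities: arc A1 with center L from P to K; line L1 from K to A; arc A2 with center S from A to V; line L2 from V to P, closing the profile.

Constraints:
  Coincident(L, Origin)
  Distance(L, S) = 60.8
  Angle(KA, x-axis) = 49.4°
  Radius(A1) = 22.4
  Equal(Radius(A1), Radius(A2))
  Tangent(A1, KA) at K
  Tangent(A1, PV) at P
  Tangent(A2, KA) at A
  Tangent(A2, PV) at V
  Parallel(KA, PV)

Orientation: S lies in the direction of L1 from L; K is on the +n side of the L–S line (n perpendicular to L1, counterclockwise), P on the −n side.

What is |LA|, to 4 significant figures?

64.80

The slot axis is L1's direction at 49.4°, so u = (cos 49.4°, sin 49.4°) = (0.6508, 0.7593) and n = (−sin 49.4°, cos 49.4°) = (-0.7593, 0.6508). L is at the origin and S lies 60.8 along u from L, so S = 60.8·u = (39.57, 46.16). Tangency of A1 to both parallel lines with radius 22.4 puts K and P at L ± 22.4·n: K = (-17.01, 14.58), P = (17.01, -14.58). Equal radii place A and V the same way about S: A = S + 22.4·n = (22.56, 60.74), V = S − 22.4·n = (56.57, 31.59). Then |LA| = |A − L| = 64.80.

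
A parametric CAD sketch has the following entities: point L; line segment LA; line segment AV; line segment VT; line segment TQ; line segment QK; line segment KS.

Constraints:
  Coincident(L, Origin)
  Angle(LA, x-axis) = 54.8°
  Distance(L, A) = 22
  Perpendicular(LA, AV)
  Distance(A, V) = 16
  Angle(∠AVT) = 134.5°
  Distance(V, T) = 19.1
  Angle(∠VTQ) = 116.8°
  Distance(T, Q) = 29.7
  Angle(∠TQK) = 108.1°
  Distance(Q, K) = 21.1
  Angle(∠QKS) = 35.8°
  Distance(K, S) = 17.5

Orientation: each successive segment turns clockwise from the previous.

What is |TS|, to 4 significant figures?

24.17

∠TQK = 108.1° gives QK at 144.2° from the x-axis; with |QK| = 21.1, K = (-12.27, -15.25). ∠QKS = 35.8° gives KS at 5.684e-14° from the x-axis; with |KS| = 17.5, S = (5.232, -15.25). Then |TS| = |S − T| = 24.17.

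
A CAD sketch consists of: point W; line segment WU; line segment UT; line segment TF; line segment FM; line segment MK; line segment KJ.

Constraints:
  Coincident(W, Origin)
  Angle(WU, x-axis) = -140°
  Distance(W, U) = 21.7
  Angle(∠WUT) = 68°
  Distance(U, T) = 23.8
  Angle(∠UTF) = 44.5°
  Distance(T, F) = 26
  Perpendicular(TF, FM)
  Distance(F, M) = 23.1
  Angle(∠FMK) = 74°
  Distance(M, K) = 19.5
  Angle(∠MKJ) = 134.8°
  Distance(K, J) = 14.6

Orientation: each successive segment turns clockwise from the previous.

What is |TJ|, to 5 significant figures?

4.9360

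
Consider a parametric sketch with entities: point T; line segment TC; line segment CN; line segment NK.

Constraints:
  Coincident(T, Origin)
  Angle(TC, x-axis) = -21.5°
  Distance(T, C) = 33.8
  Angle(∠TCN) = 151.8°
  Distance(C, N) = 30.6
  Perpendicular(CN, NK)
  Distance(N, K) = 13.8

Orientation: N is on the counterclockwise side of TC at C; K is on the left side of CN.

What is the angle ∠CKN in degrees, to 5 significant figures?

65.726°

T is at the origin; TC runs at -21.5° with length 33.8, so C = 33.8·(cos -21.5°, sin -21.5°) = (31.448, -12.388). ∠TCN = 151.8°, so CN runs at -21.5° + (180° − 151.8°) = 6.7000° from the x-axis; with |CN| = 30.6, N = C + 30.6·(cos 6.7000°, sin 6.7000°) = (61.839, -8.8176). The perpendicularity gives NK at right angles to CN; with |NK| = 13.8 on the left of CN, K = N + 13.8·(-0.11667, 0.99317) = (60.229, 4.8881). Then cos ∠CKN = KC·KN / (|KC||KN|), giving 65.726°.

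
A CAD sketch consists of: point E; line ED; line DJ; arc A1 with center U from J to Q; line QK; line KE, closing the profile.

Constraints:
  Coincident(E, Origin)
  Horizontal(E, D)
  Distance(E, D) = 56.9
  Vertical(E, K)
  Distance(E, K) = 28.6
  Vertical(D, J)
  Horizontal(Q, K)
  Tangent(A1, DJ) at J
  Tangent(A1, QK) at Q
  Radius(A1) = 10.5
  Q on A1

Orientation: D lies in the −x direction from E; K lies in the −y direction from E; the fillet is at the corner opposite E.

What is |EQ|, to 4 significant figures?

54.51

The virtual corner opposite E is at (-56.90, -28.60). The tangent condition forces UJ to be normal to DJ and tangency of A1 to QK means the radius UQ is perpendicular to QK, with radius 10.5, so the center U sits 10.5 in from both sides at U = (-46.40, -18.10). That places the tangent points at J = (-56.90, -18.10) on DJ and Q = (-46.40, -28.60) on QK. Then |EQ| = |Q − E| = 54.51.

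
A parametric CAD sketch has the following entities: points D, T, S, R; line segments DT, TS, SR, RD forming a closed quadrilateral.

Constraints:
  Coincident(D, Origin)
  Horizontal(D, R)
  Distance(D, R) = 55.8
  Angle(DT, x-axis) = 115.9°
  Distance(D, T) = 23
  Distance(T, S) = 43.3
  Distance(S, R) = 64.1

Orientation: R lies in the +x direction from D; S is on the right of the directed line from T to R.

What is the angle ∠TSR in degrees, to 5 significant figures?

77.305°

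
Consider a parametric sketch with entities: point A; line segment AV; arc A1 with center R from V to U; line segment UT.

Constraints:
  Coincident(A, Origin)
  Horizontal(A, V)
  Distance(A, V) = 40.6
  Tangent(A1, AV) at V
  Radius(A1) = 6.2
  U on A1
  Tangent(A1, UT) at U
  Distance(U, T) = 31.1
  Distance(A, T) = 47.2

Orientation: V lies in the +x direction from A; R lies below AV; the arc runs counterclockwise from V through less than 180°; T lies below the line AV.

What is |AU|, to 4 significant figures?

34.87

A is at the origin; AV is horizontal with |AV| = 40.6 and V on the +x side, so V = (40.60, 0.000). Since A1 is tangent to AV there, RV ⟂ AV, so R = V + (0, -6.2) = (40.60, -6.200). Since RU ⟂ UT (tangency), |RT| = √(6.2² + 31.1²) = 31.71 regardless of where U sits on A1. So T lies on both circle(A, 47.2) and circle(R, 31.71); the below-AV intersection is T = (30.30, -36.19). U is the foot of the tangent from T: U = (34.46, -5.371).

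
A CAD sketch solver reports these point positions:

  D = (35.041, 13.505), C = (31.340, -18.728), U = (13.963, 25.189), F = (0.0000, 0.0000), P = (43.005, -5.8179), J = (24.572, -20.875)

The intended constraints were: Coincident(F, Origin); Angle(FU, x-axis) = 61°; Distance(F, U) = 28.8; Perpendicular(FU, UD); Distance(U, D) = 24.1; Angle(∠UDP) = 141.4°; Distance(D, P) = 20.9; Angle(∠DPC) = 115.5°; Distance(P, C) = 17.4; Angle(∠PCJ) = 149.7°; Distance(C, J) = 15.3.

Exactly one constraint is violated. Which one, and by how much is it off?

Distance(C, J) = 15.3 — off by 8.20.

F = (0.00, 0.00) ✓; FU at 61.00° ✓; |FU| = 28.80 ✓; ∠(FU, UD) = 90.00° ✓; |UD| = 24.10 ✓; ∠UDP = 141.4° ✓; |DP| = 20.90 ✓; ∠DPC = 115.5° ✓; |PC| = 17.40 ✓; ∠PCJ = 149.7° ✓; |CJ| = 7.100 ✗.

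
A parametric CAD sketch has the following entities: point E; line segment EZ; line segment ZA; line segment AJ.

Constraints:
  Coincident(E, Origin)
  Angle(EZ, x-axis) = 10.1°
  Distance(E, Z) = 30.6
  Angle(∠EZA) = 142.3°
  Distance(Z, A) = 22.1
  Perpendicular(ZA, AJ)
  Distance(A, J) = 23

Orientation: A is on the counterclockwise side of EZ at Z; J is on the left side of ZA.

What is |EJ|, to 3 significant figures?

46.5

E is at the origin; EZ runs at 10.1° with length 30.6, so Z = 30.6·(cos 10.1°, sin 10.1°) = (30.1, 5.37). ∠EZA = 142.3°, so ZA runs at 10.1° + (180° − 142.3°) = 47.8° from the x-axis; with |ZA| = 22.1, A = Z + 22.1·(cos 47.8°, sin 47.8°) = (45.0, 21.7). ZA ⟂ AJ; with |AJ| = 23.0 on the left of ZA, J = A + 23.0·(-0.741, 0.672) = (27.9, 37.2). Then |EJ| = |J − E| = 46.5.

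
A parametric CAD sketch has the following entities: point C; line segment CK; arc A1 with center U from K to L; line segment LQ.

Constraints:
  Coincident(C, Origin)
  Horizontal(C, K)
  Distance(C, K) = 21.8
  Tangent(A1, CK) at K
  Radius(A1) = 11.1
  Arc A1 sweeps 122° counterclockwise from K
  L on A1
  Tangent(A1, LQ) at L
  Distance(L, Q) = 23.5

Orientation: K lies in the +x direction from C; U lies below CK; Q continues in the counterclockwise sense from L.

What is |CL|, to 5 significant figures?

21.020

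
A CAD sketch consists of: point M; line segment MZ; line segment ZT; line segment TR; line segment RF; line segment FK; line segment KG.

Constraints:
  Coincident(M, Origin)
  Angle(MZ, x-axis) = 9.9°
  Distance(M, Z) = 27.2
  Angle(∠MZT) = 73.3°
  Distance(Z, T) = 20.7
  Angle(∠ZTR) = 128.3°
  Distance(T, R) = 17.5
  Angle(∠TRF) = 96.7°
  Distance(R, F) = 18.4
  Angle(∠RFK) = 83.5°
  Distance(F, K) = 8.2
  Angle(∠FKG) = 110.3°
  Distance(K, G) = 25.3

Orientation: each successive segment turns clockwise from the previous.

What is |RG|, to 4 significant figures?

15.86

M is at the origin; MZ runs at 9.9° with length 27.2, so Z = (26.79, 4.676). ∠MZT = 73.3° gives ZT at -96.80° from the x-axis; with |ZT| = 20.7, T = (24.34, -15.88). ∠ZTR = 128.3° gives TR at -148.5° from the x-axis; with |TR| = 17.5, R = (9.423, -25.02). ∠TRF = 96.7° gives RF at 128.2° from the x-axis; with |RF| = 18.4, F = (-1.956, -10.56). ∠RFK = 83.5° gives FK at 31.70° from the x-axis; with |FK| = 8.2, K = (5.021, -6.253). ∠FKG = 110.3° gives KG at -38.00° from the x-axis; with |KG| = 25.3, G = (24.96, -21.83). Then |RG| = |G − R| = 15.86.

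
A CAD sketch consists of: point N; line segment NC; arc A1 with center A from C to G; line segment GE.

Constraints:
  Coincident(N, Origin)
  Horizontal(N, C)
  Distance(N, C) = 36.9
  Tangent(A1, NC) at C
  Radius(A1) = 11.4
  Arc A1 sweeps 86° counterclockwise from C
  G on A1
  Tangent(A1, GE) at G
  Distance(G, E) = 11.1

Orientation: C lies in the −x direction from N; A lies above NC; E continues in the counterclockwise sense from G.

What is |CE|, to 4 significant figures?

24.85

N is at the origin; N and C share the same y with |NC| = 36.9 and C on the −x side, so C = (-36.90, 0.000). Tangency of A1 to NC means the radius AC is perpendicular to NC, so A = C + (0, 11.4) = (-36.90, 11.40). On A1, C sits at bearing -90° from A; an 86° counterclockwise sweep puts G at bearing -4°, so G = A + 11.4·(cos -4°, sin -4°) = (-25.53, 10.60). The tangent condition forces AG to be normal to GE, so GE runs along (−sin -4°, cos -4°); with |GE| = 11.1, E = (-24.75, 21.68). Then |CE| = |E − C| = 24.85.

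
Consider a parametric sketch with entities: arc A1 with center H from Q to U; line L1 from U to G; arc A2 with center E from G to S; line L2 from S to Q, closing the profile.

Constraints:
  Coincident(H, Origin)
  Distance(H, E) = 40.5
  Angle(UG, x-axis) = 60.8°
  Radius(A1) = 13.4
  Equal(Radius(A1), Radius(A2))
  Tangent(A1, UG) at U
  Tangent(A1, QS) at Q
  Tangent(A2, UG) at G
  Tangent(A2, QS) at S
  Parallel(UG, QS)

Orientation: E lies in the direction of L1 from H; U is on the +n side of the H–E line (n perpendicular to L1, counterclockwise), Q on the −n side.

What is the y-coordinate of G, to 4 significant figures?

41.89

The slot axis is L1's direction at 60.8°, so u = (cos 60.8°, sin 60.8°) = (0.4879, 0.8729) and n = (−sin 60.8°, cos 60.8°) = (-0.8729, 0.4879). H is at the origin and E lies 40.5 along u from H, so E = 40.5·u = (19.76, 35.35). Tangency of A1 to both parallel lines with radius 13.4 puts U and Q at H ± 13.4·n: U = (-11.70, 6.537), Q = (11.70, -6.537). Equal radii place G and S the same way about E: G = E + 13.4·n = (8.061, 41.89), S = E − 13.4·n = (31.46, 28.82). So G.y = 41.89.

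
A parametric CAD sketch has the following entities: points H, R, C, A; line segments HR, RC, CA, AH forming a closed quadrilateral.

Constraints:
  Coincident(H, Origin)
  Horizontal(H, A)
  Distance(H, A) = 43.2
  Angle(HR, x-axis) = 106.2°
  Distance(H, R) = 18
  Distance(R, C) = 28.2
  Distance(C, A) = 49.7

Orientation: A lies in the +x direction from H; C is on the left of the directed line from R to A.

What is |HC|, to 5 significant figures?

41.232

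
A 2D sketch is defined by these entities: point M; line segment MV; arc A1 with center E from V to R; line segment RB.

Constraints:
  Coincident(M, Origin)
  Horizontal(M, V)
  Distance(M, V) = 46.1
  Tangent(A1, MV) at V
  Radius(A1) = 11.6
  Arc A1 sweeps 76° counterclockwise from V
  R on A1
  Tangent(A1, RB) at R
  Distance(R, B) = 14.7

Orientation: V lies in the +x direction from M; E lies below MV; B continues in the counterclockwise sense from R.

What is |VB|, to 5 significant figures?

27.405

M is at the origin; M and V share the same y with |MV| = 46.1 and V on the +x side, so V = (46.100, 0.0000). Tangency of A1 to MV means the radius EV is perpendicular to MV, so E = V + (0, -11.6) = (46.100, -11.600). On A1, V sits at bearing 90° from E; a 76° counterclockwise sweep puts R at bearing 166°, so R = E + 11.6·(cos 166°, sin 166°) = (34.845, -8.7937). The tangent condition forces ER to be normal to RB, so RB runs along (−sin 166°, cos 166°); with |RB| = 14.7, B = (31.288, -23.057). Then |VB| = |B − V| = 27.405.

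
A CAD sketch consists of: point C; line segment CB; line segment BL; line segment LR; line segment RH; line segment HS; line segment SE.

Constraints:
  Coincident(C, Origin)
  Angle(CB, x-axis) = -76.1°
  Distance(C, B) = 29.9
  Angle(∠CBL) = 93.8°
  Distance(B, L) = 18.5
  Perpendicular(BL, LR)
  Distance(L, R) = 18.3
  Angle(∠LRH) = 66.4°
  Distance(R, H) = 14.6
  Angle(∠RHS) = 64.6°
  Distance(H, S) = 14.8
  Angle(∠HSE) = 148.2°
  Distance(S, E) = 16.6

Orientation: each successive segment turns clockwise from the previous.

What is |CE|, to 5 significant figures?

45.672

C is at the origin; CB runs at -76.1° with length 29.9, so B = (7.1828, -29.024). ∠CBL = 93.8° gives BL at -162.30° from the x-axis; with |BL| = 18.5, L = (-10.441, -34.649). BL is perpendicular to LR, so LR runs at 107.70°; with |LR| = 18.3, R = (-16.005, -17.215). ∠LRH = 66.4° gives RH at -5.9000° from the x-axis; with |RH| = 14.6, H = (-1.4826, -18.716). ∠RHS = 64.6° gives HS at -121.30° from the x-axis; with |HS| = 14.8, S = (-9.1714, -31.362). ∠HSE = 148.2° gives SE at -153.10° from the x-axis; with |SE| = 16.6, E = (-23.975, -38.873). Then |CE| = |E − C| = 45.672.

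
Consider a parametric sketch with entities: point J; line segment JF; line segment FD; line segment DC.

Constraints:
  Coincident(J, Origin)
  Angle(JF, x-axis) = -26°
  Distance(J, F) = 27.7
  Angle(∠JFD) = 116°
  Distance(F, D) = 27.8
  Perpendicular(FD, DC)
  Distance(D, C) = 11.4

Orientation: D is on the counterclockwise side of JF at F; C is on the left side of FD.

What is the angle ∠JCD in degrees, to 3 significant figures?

109°

J is at the origin; JF runs at -26.0° with length 27.7, so F = 27.7·(cos -26.0°, sin -26.0°) = (24.9, -12.1). ∠JFD = 116.0°, so FD runs at -26.0° + (180° − 116.0°) = 38.0° from the x-axis; with |FD| = 27.8, D = F + 27.8·(cos 38.0°, sin 38.0°) = (46.8, 4.97). FD ⟂ DC; with |DC| = 11.4 on the left of FD, C = D + 11.4·(-0.616, 0.788) = (39.8, 14.0). Then cos ∠JCD = CJ·CD / (|CJ||CD|), giving 109°.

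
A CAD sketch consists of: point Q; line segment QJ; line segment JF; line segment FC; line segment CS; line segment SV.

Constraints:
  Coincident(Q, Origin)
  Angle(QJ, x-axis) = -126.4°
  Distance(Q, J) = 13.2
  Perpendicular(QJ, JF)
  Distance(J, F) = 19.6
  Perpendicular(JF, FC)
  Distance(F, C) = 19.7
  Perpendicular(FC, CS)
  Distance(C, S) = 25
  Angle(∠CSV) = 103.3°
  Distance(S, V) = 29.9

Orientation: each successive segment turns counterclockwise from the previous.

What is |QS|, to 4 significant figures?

8.450

Q is at the origin; QJ runs at -126.4° with length 13.2, so J = (-7.833, -10.62). QJ is perpendicular to JF, so JF runs at -36.40°; with |JF| = 19.6, F = (7.943, -22.26). The perpendicularity gives FC at right angles to JF, so FC runs at 53.60°; with |FC| = 19.7, C = (19.63, -6.399). The perpendicularity gives CS at right angles to FC, so CS runs at 143.6°; with |CS| = 25.0, S = (-0.4892, 8.436). Then |QS| = |S − Q| = 8.450.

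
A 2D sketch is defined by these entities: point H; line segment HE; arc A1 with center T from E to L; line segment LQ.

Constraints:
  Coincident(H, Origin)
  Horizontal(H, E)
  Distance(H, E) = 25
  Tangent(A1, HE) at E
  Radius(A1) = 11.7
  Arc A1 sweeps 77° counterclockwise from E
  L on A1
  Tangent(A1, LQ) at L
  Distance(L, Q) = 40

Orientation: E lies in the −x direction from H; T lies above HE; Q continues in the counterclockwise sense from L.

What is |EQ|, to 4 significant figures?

52.19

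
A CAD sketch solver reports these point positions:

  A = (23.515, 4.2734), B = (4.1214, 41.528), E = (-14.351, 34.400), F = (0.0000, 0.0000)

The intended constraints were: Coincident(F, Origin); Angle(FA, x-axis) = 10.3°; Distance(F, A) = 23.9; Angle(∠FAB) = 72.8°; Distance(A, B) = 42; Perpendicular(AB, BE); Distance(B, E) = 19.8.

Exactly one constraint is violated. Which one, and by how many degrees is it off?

Perpendicular(AB, BE) — off by 6.40°.

F = (0.00, 0.00) ✓; FA at 10.30° ✓; |FA| = 23.90 ✓; ∠FAB = 72.80° ✓; |AB| = 42.00 ✓; ∠(AB, BE) = 83.60° ✗; |BE| = 19.80 ✓.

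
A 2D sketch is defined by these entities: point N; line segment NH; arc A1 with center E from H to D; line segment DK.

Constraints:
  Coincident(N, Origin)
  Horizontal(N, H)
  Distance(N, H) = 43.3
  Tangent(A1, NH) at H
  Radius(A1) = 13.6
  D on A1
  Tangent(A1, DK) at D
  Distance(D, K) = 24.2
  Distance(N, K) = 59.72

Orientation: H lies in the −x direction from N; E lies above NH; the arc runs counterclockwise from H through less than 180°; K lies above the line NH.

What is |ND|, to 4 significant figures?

37.31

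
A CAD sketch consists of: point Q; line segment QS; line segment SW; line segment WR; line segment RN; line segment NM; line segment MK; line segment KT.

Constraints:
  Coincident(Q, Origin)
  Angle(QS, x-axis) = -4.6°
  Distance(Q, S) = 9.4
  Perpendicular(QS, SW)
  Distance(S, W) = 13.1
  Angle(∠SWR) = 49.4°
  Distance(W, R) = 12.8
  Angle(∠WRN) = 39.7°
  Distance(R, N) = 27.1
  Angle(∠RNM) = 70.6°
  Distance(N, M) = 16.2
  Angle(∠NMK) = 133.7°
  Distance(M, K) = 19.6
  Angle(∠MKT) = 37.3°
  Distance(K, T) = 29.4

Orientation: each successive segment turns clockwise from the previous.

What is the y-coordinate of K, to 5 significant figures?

-28.337

Q is at the origin; QS runs at -4.6° with length 9.4, so S = (9.3697, -0.75387). The perpendicularity gives SW at right angles to QS, so SW runs at -94.600°; with |SW| = 13.1, W = (8.3191, -13.812). ∠SWR = 49.4° gives WR at 134.80° from the x-axis; with |WR| = 12.8, R = (-0.70020, -4.7292). ∠WRN = 39.7° gives RN at -5.5000° from the x-axis; with |RN| = 27.1, N = (26.275, -7.3266). ∠RNM = 70.6° gives NM at -114.90° from the x-axis; with |NM| = 16.2, M = (19.454, -22.021). ∠NMK = 133.7° gives MK at -161.20° from the x-axis; with |MK| = 19.6, K = (0.89993, -28.337). So K.y = -28.337.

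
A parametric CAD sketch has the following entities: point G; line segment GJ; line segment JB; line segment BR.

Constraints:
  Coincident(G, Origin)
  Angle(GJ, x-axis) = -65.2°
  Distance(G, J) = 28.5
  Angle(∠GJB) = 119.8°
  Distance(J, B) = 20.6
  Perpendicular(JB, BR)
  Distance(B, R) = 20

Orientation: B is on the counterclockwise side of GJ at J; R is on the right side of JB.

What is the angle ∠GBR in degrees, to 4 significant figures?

125.4°

G is at the origin; GJ runs at -65.2° with length 28.5, so J = 28.5·(cos -65.2°, sin -65.2°) = (11.95, -25.87). ∠GJB = 119.8°, so JB runs at -65.2° + (180° − 119.8°) = -5.000° from the x-axis; with |JB| = 20.6, B = J + 20.6·(cos -5.000°, sin -5.000°) = (32.48, -27.67). The perpendicularity gives BR at right angles to JB; with |BR| = 20.0 on the right of JB, R = B + 20.0·(-0.08716, -0.9962) = (30.73, -47.59). Then cos ∠GBR = BG·BR / (|BG||BR|), giving 125.4°.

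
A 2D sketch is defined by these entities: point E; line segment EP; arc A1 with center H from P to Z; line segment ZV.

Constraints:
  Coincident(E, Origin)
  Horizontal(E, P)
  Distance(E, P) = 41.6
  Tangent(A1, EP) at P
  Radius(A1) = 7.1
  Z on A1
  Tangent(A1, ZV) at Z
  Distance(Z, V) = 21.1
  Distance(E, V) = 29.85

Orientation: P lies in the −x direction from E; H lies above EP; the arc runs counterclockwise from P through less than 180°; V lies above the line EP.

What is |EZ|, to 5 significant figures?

36.150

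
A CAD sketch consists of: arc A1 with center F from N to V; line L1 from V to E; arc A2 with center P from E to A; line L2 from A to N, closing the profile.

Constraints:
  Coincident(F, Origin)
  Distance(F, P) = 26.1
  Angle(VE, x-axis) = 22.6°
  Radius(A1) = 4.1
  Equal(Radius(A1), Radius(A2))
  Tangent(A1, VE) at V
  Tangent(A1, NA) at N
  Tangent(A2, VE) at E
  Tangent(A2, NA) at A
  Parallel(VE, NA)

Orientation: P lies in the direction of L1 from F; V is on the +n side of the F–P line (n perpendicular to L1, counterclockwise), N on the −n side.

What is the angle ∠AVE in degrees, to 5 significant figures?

17.441°

The slot axis is L1's direction at 22.6°, so u = (cos 22.6°, sin 22.6°) = (0.92321, 0.38430) and n = (−sin 22.6°, cos 22.6°) = (-0.38430, 0.92321). F is at the origin and P lies 26.1 along u from F, so P = 26.1·u = (24.096, 10.030). Tangency of A1 to both parallel lines with radius 4.1 puts V and N at F ± 4.1·n: V = (-1.5756, 3.7852), N = (1.5756, -3.7852). Equal radii place E and A the same way about P: E = P + 4.1·n = (22.520, 13.815), A = P − 4.1·n = (25.671, 6.2449). Then cos ∠AVE = VA·VE / (|VA||VE|), giving 17.441°.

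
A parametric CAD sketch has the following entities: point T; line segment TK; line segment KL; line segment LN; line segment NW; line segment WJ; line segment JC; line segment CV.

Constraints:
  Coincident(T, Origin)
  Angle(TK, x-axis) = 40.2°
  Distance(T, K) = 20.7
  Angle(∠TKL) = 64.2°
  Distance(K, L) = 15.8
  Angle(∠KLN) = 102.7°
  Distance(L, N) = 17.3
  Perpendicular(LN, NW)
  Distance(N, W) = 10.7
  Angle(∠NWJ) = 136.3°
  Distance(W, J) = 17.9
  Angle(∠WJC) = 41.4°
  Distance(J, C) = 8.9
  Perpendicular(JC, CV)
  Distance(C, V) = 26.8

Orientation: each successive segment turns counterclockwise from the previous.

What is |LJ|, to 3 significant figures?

24.2

T is at the origin; TK runs at 40.2° with length 20.7, so K = (15.8, 13.4). ∠TKL = 64.2° gives KL at 156° from the x-axis; with |KL| = 15.8, L = (1.38, 19.8). ∠KLN = 102.7° gives LN at -127° from the x-axis; with |LN| = 17.3, N = (-8.96, 5.92). The perpendicularity gives NW at right angles to LN, so NW runs at -36.7°; with |NW| = 10.7, W = (-0.383, -0.478). ∠NWJ = 136.3° gives WJ at 7.00° from the x-axis; with |WJ| = 17.9, J = (17.4, 1.70). Then |LJ| = |J − L| = 24.2.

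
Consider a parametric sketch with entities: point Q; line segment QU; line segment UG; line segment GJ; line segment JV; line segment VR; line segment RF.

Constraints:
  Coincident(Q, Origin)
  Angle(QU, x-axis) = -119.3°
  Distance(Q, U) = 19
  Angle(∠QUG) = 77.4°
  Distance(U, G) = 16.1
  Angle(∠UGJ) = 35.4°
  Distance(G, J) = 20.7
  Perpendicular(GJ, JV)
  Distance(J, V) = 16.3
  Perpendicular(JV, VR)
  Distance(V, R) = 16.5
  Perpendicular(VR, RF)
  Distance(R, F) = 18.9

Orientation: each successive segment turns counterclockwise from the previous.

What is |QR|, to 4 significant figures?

29.41

The perpendicularity gives JV at right angles to GJ, so JV runs at -142.1°; with |JV| = 16.3, V = (-19.46, -14.87). The perpendicularity gives VR at right angles to JV, so VR runs at -52.10°; with |VR| = 16.5, R = (-9.319, -27.89). Then |QR| = |R − Q| = 29.41.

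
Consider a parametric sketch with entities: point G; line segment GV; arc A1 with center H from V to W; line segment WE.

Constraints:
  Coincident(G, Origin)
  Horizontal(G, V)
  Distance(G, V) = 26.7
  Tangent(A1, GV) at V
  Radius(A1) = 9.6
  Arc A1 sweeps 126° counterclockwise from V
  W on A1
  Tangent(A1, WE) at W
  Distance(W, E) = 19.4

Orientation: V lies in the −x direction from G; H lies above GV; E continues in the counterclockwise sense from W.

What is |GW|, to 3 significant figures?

24.3

The tangent condition forces HV to be normal to GV, so H = V + (0, 9.6) = (-26.7, 9.60). On A1, V sits at bearing -90° from H; a 126° counterclockwise sweep puts W at bearing 36°, so W = H + 9.6·(cos 36°, sin 36°) = (-18.9, 15.2). Then |GW| = |W − G| = 24.3.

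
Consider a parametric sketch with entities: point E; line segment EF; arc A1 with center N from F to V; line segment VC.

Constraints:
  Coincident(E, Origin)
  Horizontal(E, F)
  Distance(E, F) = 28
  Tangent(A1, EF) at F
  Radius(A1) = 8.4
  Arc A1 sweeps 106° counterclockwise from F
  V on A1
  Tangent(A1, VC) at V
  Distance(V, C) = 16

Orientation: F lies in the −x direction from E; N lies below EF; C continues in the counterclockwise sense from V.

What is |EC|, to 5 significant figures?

41.032

E is at the origin; E and F share the same y with |EF| = 28.0 and F on the −x side, so F = (-28.000, 0.0000). Tangency of A1 to EF means the radius NF is perpendicular to EF, so N = F + (0, -8.4) = (-28.000, -8.4000). On A1, F sits at bearing 90° from N; a 106° counterclockwise sweep puts V at bearing 196°, so V = N + 8.4·(cos 196°, sin 196°) = (-36.075, -10.715). A1 meets VC tangentially, so NV is at right angles to VC, so VC runs along (−sin 196°, cos 196°); with |VC| = 16.0, C = (-31.664, -26.096). Then |EC| = |C − E| = 41.032.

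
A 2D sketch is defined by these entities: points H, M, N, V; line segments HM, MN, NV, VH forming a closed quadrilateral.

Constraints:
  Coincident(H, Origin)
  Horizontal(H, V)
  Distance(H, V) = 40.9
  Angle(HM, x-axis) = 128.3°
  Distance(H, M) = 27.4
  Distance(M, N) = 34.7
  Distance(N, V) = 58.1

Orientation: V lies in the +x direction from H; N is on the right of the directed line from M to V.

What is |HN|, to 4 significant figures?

20.48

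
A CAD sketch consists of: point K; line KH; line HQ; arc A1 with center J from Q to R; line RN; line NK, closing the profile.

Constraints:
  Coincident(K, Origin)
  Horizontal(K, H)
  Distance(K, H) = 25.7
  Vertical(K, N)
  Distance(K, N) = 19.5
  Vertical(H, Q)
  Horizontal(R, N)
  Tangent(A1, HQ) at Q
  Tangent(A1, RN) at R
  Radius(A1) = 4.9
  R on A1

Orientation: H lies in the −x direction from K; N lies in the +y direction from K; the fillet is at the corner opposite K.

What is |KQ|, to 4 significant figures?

29.56

The virtual corner opposite K is at (-25.70, 19.50). Tangency of A1 to HQ means the radius JQ is perpendicular to HQ and tangency of A1 to RN means the radius JR is perpendicular to RN, with radius 4.9, so the center J sits 4.9 in from both sides at J = (-20.80, 14.60). That places the tangent points at Q = (-25.70, 14.60) on HQ and R = (-20.80, 19.50) on RN. Then |KQ| = |Q − K| = 29.56.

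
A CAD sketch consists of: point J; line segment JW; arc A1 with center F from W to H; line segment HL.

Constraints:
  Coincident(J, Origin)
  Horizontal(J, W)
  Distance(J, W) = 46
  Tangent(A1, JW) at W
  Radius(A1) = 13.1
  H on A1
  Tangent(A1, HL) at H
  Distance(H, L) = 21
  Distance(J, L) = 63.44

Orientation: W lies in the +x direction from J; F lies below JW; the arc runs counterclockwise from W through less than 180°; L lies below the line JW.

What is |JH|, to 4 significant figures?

42.88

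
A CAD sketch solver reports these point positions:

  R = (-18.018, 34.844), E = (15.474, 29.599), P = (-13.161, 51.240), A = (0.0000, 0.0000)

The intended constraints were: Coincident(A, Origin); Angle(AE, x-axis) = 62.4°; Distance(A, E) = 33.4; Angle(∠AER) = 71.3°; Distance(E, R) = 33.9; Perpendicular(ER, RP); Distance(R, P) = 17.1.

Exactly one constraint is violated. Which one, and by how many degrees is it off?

Perpendicular(ER, RP) — off by 7.60°.

A = (0.00, 0.00) ✓; AE at 62.40° ✓; |AE| = 33.40 ✓; ∠AER = 71.30° ✓; |ER| = 33.90 ✓; ∠(ER, RP) = 97.60° ✗; |RP| = 17.10 ✓.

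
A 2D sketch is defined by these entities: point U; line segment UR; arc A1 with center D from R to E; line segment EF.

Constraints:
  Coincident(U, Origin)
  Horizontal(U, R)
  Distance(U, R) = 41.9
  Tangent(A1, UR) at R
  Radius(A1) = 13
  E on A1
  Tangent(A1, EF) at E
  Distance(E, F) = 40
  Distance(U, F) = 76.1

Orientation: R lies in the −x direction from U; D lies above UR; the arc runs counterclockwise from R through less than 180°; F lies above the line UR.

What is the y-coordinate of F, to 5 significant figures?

53.134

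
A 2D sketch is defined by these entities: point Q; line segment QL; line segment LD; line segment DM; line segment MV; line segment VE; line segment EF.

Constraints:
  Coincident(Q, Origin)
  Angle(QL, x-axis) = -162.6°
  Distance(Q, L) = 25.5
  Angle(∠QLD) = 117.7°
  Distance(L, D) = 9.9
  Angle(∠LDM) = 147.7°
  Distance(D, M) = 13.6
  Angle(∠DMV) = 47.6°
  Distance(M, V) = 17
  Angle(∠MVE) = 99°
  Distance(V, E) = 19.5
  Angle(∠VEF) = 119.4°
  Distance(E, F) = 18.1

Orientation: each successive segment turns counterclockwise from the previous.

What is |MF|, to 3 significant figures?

31.1

∠MVE = 99.0° gives VE at 145° from the x-axis; with |VE| = 19.5, E = (-29.7, -3.57). ∠VEF = 119.4° gives EF at -154° from the x-axis; with |EF| = 18.1, F = (-46.0, -11.5). Then |MF| = |F − M| = 31.1.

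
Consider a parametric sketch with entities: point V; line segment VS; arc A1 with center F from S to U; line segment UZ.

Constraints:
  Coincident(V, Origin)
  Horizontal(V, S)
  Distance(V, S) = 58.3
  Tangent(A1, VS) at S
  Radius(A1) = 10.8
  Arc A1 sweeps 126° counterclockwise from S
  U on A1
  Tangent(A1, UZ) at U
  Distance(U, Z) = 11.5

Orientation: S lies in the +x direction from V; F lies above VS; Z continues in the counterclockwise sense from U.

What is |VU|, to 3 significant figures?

69.2

V is at the origin; V and S share the same y with |VS| = 58.3 and S on the +x side, so S = (58.3, 0.00). The tangent condition forces FS to be normal to VS, so F = S + (0, 10.8) = (58.3, 10.8). On A1, S sits at bearing -90° from F; a 126° counterclockwise sweep puts U at bearing 36°, so U = F + 10.8·(cos 36°, sin 36°) = (67.0, 17.1). Then |VU| = |U − V| = 69.2.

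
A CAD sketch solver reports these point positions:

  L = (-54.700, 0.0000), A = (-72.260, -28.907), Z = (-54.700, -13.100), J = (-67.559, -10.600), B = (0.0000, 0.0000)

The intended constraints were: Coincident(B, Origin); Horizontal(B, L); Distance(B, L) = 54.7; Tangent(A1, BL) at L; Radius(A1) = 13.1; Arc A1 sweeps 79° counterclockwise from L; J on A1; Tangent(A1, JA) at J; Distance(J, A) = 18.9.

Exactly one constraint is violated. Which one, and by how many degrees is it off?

Tangent(A1, JA) at J — off by 3.40°.

B = (0.00, 0.00) ✓; B.y = 0.00, L.y = 0.00 ✓; |BL| = 54.70 ✓; ∠(ZL, LB) = 90.00° ✓; |ZL| = 13.10 ✓; bearing(Z→J) − bearing(Z→L) = 79.00° ✓; |ZJ| = 13.10 ✓; ∠(ZJ, JA) = 93.40° ✗; |JA| = 18.90 ✓.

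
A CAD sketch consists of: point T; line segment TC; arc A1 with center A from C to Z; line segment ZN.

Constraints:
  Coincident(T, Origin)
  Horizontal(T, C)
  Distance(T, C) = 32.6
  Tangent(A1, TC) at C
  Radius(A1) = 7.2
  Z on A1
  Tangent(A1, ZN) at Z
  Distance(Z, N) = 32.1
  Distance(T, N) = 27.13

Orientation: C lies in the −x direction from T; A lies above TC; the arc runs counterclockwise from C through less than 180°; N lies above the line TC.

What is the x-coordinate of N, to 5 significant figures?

-5.9385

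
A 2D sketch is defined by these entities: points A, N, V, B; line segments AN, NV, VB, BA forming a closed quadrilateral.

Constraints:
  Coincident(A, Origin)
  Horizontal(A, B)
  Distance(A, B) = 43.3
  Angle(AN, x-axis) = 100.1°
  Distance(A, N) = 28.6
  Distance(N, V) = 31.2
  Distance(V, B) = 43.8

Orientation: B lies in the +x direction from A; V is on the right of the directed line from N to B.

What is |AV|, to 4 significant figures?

2.734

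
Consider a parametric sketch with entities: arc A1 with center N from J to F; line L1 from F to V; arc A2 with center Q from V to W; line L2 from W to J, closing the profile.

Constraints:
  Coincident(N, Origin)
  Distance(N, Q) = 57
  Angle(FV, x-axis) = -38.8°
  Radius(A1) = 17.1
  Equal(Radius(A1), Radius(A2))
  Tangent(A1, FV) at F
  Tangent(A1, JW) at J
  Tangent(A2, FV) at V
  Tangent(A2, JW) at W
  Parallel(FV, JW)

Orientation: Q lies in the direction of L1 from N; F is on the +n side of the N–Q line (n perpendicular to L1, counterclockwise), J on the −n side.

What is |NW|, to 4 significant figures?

59.51

The slot axis is L1's direction at -38.8°, so u = (cos -38.8°, sin -38.8°) = (0.7793, -0.6266) and n = (−sin -38.8°, cos -38.8°) = (0.6266, 0.7793). N is at the origin and Q lies 57.0 along u from N, so Q = 57.0·u = (44.42, -35.72). Tangency of A1 to both parallel lines with radius 17.1 puts F and J at N ± 17.1·n: F = (10.71, 13.33), J = (-10.71, -13.33). Equal radii place V and W the same way about Q: V = Q + 17.1·n = (55.14, -22.39), W = Q − 17.1·n = (33.71, -49.04). Then |NW| = |W − N| = 59.51.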